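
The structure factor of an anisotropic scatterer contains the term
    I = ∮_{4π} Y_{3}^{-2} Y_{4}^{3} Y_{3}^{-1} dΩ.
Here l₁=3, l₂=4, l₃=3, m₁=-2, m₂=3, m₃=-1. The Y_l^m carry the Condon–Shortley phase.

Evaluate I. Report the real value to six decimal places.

-0.095955

m-sum 0 ✓  L=10 even ✓  1≤3≤7 ✓
Π(2lᵢ+1) = 7×9×7 = 441
triangle coeff Δ(3,4,3) = 1/34650
Σ_t [1,3]: t=1:−1/72 t=2:+1/16 t=3:−1/72 = 5/144
(3j)²=2/77 [(3 4 3; 0 0 0)], sign=-1
Σ_t [3,4]: t=3:−1/288 t=4:+1/144 = 1/288
(3j)²=1/99 [(3 4 3; -2 3 -1)], sign=+1
⇒ 4πI² = 14/121
I = (-1)√(14/121/(4π)) = -0.09595473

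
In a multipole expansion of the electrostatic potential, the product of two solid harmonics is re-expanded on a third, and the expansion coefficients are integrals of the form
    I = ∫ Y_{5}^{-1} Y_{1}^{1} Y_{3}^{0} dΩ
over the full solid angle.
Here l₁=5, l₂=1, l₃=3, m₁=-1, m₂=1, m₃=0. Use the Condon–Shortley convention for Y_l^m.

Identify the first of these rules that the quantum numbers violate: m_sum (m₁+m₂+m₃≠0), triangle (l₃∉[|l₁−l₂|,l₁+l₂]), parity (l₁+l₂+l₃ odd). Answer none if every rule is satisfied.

triangle

azimuthal sum: -1 + 1 + 0 = 0  ✓
4 ≤ 3 ≤ 6 (triangle on l)  ✗
L = 5 + 1 + 3 = 9 (odd)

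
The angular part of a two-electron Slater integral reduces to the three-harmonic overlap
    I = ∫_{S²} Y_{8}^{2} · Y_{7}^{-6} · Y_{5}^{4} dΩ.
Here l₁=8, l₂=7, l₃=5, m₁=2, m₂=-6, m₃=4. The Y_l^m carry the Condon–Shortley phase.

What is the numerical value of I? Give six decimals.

0.100271

Rules hold: Σm=0, L=20 even, 1≤5≤15.
N = 17·15·11 = 2805
Δ = 10!·6!·4!/21! = 1/814773960
Racah Σ t=3..7: t=3:−1/87091200 t=4:+1/4976640 t=5:−1/2073600 t=6:+1/4976640 t=7:−1/87091200 = -1/9676800
⇒ 3j(8 7 5; 0 0 0)² = 360/46189, sgn +1
Racah Σ t=0..1: t=0:+1/15676416000 t=1:−1/1045094400 = -1/1119744000
⇒ 3j(8 7 5; 2 -6 4)² = 28/4845, sgn +1
4πI² = N·(3j₀)²·(3jₘ)² = 10080/79781
I = +1·√(0.126346/4π) = 0.10027106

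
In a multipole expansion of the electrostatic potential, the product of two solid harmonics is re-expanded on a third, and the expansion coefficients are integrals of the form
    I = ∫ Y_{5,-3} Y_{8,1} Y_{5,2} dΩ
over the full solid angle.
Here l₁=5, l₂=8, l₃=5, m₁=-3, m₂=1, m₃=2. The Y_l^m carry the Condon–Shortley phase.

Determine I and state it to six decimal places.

0.157845

Rules hold: Σm=0, L=18 even, 3≤5≤13.
N = 11·17·11 = 2057
Δ = 8!·2!·8!/19! = 1/37413090
Racah Σ t=3..5: t=3:−1/1036800 t=4:+1/331776 t=5:−1/1036800 = 1/921600
⇒ 3j(5 8 5; 0 0 0)² = 490/46189, sgn -1
Racah Σ t=6..8: t=6:+1/2073600 t=7:−1/7257600 t=8:+1/406425600 = 47/135475200
⇒ 3j(5 8 5; -3 1 2)² = 6627/461890, sgn -1
4πI² = N·(3j₀)²·(3jₘ)² = 324723/1037153
I = +1·√(0.313091/4π) = 0.15784476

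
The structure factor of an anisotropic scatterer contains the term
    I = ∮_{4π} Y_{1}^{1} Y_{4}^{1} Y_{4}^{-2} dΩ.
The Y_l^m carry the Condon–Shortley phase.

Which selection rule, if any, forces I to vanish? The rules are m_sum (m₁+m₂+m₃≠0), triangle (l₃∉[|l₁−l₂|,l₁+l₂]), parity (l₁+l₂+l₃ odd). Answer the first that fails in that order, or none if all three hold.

parity

m₁+m₂+m₃ = 1 + 1 − 2 = 0  ✓
triangle: |1−4|=3 ≤ l₃=4 ≤ 1+4=5  ✓
parity: l₁+l₂+l₃ = 9 is odd  ✗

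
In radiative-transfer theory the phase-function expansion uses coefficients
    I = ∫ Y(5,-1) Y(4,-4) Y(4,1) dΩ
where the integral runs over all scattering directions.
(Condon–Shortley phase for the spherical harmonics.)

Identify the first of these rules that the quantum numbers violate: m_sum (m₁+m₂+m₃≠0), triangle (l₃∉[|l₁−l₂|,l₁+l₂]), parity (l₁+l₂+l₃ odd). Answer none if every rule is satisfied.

m_sum

azimuthal sum: -1 − 4 + 1 = -4  ✗
1 ≤ 4 ≤ 9 (triangle on l)
L = 5 + 4 + 4 = 13 (odd)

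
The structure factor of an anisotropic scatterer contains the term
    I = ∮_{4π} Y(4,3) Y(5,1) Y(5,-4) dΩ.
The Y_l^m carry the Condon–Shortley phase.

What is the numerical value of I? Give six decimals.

Checks pass: Σm=0; 14 even; l₃=5∈[1,9].
(2·4+1)(2·5+1)(2·5+1) = 1089
Δ: 4! 4! 6! / 15! → 1/3153150
sum: t=0:+1/69120 t=1:−1/1728 t=2:+1/576 t=3:−1/1728 t=4:+1/69120 = 7/11520
3j²(4 5 5; 0 0 0) = Δ·Π!·Σ² = 2/143  (sign -1)
sum: t=0:+1/103680 t=1:−1/17280 = -1/20736
3j²(4 5 5; 3 1 -4) = Δ·Π!·Σ² = 10/429  (sign +1)
combine: 4πI² = 1089·2/143·10/429 = 60/169
take √, sign -1: I = -0.16808437

-0.168084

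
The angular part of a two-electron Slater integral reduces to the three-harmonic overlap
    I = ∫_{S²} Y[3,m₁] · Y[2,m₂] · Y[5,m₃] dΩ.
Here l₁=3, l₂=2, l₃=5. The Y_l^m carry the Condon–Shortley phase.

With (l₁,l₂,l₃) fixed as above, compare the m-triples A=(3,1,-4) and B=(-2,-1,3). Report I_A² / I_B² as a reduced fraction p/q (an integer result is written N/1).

3/4

Shared (l₁,l₂,l₃)=(3,2,5): N and (l;000)² cancel in I_A²/I_B².
A: Δ = 0!·6!·4!/11! = 1/2310; Racah Σ t=0..0: t=0:+1/4320 = 1/4320; ⇒ 3j(3 2 5; 3 1 -4)² = 2/55, sgn -1
B: Δ = 0!·6!·4!/11! = 1/2310; Racah Σ t=0..0: t=0:+1/720 = 1/720; ⇒ 3j(3 2 5; -2 -1 3)² = 8/165, sgn +1
I_A²/I_B² = (2/55)/(8/165) = 3/4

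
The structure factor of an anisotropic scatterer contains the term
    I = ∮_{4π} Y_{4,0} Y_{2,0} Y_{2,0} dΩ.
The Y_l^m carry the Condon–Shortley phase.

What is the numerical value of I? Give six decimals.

0.241796

Checks pass: Σm=0; 8 even; l₃=2∈[2,6].
(2·4+1)(2·2+1)(2·2+1) = 225
Δ: 4! 4! 0! / 9! → 1/630
sum: t=2:+1/16 = 1/16
3j²(4 2 2; 0 0 0) = Δ·Π!·Σ² = 2/35  (sign +1)
(m-triple is (0,0,0) — same symbol as above.)
combine: 4πI² = 225·2/35·2/35 = 36/49
take √, sign +1: I = 0.24179554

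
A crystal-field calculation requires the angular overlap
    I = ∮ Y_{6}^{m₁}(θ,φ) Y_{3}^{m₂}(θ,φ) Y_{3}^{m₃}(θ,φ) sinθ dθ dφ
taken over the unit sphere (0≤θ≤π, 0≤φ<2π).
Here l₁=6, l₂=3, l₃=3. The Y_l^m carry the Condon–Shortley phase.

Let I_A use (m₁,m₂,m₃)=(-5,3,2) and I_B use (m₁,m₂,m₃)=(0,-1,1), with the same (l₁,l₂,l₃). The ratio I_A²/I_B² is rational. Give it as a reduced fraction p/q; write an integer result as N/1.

154/75

Same 6,3,3: normalisation and zero-m 3j drop out of the ratio.
A: Δ: 6! 6! 0! / 13! → 1/12012; sum: t=6:+1/86400 = 1/86400; 3j²(6 3 3; -5 3 2) = Δ·Π!·Σ² = 1/26  (sign -1)
B: Δ: 6! 6! 0! / 13! → 1/12012; sum: t=2:+1/2304 = 1/2304; 3j²(6 3 3; 0 -1 1) = Δ·Π!·Σ² = 75/4004  (sign +1)
I_A²/I_B² = (1/26)/(75/4004) = 154/75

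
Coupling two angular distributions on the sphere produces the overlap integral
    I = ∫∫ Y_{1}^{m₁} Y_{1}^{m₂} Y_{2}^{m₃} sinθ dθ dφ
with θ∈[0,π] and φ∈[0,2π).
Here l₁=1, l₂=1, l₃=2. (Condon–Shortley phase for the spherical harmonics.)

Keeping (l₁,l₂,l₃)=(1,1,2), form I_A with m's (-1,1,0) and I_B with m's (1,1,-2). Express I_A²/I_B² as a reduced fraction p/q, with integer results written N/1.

1/6

Shared (l₁,l₂,l₃)=(1,1,2): N and (l;000)² cancel in I_A²/I_B².
A: Δ = 0!·2!·2!/5! = 1/30; Racah Σ t=0..0: t=0:+1/4 = 1/4; ⇒ 3j(1 1 2; -1 1 0)² = 1/30, sgn +1
B: Δ = 0!·2!·2!/5! = 1/30; Racah Σ t=0..0: t=0:+1/4 = 1/4; ⇒ 3j(1 1 2; 1 1 -2)² = 1/5, sgn +1
I_A²/I_B² = (1/30)/(1/5) = 1/6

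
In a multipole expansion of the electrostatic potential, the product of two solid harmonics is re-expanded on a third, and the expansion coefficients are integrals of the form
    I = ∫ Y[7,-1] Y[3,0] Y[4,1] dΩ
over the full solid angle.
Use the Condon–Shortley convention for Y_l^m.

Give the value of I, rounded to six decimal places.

Checks pass: Σm=0; 14 even; l₃=4∈[4,10].
(2·7+1)(2·3+1)(2·4+1) = 945
Δ: 6! 8! 0! / 15! → 1/45045
sum: t=3:−1/20736 = -1/20736
3j²(7 3 4; 0 0 0) = Δ·Π!·Σ² = 35/1287  (sign -1)
sum: t=3:−1/25920 = -1/25920
3j²(7 3 4; -1 0 1) = Δ·Π!·Σ² = 32/1287  (sign +1)
combine: 4πI² = 945·35/1287·32/1287 = 39200/61347
take √, sign -1: I = -0.22549735

-0.225497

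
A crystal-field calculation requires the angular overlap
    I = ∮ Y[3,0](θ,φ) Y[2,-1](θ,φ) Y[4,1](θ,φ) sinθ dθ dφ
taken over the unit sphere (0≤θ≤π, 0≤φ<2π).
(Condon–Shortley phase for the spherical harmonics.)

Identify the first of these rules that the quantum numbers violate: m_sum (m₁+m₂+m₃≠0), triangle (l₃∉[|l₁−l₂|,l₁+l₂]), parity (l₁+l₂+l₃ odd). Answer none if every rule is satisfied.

parity

m₁+m₂+m₃ = 0 − 1 + 1 = 0  ✓
triangle: |3−2|=1 ≤ l₃=4 ≤ 3+2=5  ✓
parity: l₁+l₂+l₃ = 9 is odd  ✗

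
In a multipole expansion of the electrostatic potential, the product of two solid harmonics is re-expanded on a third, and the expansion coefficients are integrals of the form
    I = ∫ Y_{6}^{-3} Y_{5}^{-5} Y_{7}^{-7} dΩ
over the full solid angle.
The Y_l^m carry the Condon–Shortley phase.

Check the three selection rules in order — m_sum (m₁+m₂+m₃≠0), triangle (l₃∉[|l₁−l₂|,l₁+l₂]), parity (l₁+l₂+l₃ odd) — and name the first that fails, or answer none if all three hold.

m_sum

Σmᵢ = -15  ✗
l₃∈[|l₁−l₂|,l₁+l₂]=[1,11], have l₃=7
Σlᵢ = 18 ⇒ even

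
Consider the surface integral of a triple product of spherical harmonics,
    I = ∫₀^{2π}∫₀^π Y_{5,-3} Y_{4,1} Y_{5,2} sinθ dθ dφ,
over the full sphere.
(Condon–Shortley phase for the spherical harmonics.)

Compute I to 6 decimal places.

Checks pass: Σm=0; 14 even; l₃=5∈[1,9].
(2·5+1)(2·4+1)(2·5+1) = 1089
Δ: 4! 6! 4! / 15! → 1/3153150
sum: t=0:+1/69120 t=1:−1/1728 t=2:+1/576 t=3:−1/1728 t=4:+1/69120 = 7/11520
3j²(5 4 5; 0 0 0) = Δ·Π!·Σ² = 2/143  (sign -1)
sum: t=2:+1/17280 t=3:−1/2880 t=4:+1/6912 = -1/6912
3j²(5 4 5; -3 1 2) = Δ·Π!·Σ² = 5/429  (sign +1)
combine: 4πI² = 1089·2/143·5/429 = 30/169
take √, sign -1: I = -0.11885360

-0.118854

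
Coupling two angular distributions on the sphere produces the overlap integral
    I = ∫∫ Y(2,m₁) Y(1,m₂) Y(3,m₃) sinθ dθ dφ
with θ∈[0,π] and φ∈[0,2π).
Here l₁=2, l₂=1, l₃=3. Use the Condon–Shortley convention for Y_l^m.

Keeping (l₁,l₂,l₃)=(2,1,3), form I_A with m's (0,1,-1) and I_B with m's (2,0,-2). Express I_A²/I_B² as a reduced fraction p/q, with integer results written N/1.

6/5

Same 2,1,3: normalisation and zero-m 3j drop out of the ratio.
A: Δ: 0! 4! 2! / 7! → 1/105; sum: t=0:+1/8 = 1/8; 3j²(2 1 3; 0 1 -1) = Δ·Π!·Σ² = 2/35  (sign +1)
B: Δ: 0! 4! 2! / 7! → 1/105; sum: t=0:+1/24 = 1/24; 3j²(2 1 3; 2 0 -2) = Δ·Π!·Σ² = 1/21  (sign -1)
I_A²/I_B² = (2/35)/(1/21) = 6/5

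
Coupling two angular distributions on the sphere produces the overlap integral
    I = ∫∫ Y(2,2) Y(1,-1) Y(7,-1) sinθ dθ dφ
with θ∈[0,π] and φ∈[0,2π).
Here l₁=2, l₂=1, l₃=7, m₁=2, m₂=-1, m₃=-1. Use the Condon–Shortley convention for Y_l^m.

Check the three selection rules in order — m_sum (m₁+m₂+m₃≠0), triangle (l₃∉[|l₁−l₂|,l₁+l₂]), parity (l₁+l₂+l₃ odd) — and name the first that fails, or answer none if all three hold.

Σmᵢ = 0  ✓
l₃∈[|l₁−l₂|,l₁+l₂]=[1,3], have l₃=7  ✗
Σlᵢ = 10 ⇒ even

triangle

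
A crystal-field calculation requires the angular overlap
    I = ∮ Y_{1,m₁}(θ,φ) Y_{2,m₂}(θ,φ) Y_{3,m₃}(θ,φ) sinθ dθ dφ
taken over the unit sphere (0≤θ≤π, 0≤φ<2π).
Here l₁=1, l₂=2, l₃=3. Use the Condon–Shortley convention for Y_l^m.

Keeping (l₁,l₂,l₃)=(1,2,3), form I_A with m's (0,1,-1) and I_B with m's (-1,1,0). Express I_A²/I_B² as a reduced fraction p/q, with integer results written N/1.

l's match ⇒ only the (l;m) 3-j factors differ between A and B.
A: triangle coeff Δ(1,2,3) = 1/105; Σ_t [0,0]: t=0:+1/6 = 1/6; (3j)²=8/105 [(1 2 3; 0 1 -1)], sign=+1
B: triangle coeff Δ(1,2,3) = 1/105; Σ_t [0,0]: t=0:+1/12 = 1/12; (3j)²=1/35 [(1 2 3; -1 1 0)], sign=-1
I_A²/I_B² = (8/105)/(1/35) = 8/3

8/3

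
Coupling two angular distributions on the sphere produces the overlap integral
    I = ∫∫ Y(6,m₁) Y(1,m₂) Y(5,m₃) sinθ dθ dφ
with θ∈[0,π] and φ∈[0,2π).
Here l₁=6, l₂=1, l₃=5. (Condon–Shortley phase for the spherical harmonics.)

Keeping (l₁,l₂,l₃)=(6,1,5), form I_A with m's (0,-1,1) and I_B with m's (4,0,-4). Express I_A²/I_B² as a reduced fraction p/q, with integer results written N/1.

3/4

Same 6,1,5: normalisation and zero-m 3j drop out of the ratio.
A: Δ: 2! 10! 0! / 13! → 1/858; sum: t=0:+1/34560 = 1/34560; 3j²(6 1 5; 0 -1 1) = Δ·Π!·Σ² = 5/286  (sign +1)
B: Δ: 2! 10! 0! / 13! → 1/858; sum: t=1:−1/362880 = -1/362880; 3j²(6 1 5; 4 0 -4) = Δ·Π!·Σ² = 10/429  (sign +1)
I_A²/I_B² = (5/286)/(10/429) = 3/4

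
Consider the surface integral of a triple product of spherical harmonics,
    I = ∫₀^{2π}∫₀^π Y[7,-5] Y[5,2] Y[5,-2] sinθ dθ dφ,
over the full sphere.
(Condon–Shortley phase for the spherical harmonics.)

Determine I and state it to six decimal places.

Σmᵢ = -5 ≠ 0, so the φ-integral vanishes; I = 0

0.000000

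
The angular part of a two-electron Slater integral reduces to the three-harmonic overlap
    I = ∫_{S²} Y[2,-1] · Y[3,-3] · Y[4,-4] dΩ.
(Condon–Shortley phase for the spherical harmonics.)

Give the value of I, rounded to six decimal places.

m-sum = -1 − 3 − 4 = -8 ≠ 0 ⇒ I = 0

0.000000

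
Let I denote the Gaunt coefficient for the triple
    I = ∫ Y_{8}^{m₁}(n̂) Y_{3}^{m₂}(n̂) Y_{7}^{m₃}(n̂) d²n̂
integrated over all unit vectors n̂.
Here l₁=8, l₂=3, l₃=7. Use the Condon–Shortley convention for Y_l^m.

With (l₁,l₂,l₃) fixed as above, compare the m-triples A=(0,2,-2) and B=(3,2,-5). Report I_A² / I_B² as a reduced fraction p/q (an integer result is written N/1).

2541/2000

Same 8,3,7: normalisation and zero-m 3j drop out of the ratio.
A: Δ: 4! 12! 2! / 19! → 1/5290740; sum: t=3:−1/7257600 t=4:+1/23224320 = -11/116121600; 3j²(8 3 7; 0 2 -2) = Δ·Π!·Σ² = 121/8398  (sign +1)
B: Δ: 4! 12! 2! / 19! → 1/5290740; sum: t=3:−1/87091200 t=4:+1/958003200 = -1/95800320; 3j²(8 3 7; 3 2 -5) = Δ·Π!·Σ² = 1000/88179  (sign -1)
I_A²/I_B² = (121/8398)/(1000/88179) = 2541/2000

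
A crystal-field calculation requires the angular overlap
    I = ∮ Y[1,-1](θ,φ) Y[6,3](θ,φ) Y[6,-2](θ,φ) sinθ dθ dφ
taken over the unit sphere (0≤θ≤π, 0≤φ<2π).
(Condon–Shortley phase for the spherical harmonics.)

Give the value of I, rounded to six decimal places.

l₁+l₂+l₃=13 is odd: 3j(l;000)=0 ⇒ I=0

0.000000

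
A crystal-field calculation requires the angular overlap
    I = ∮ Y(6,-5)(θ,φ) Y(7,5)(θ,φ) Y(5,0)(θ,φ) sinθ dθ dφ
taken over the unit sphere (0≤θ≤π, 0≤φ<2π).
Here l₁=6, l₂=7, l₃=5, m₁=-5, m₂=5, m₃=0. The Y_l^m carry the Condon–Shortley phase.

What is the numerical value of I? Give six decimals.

0.038107

Rules hold: Σm=0, L=18 even, 1≤5≤13.
N = 13·15·11 = 2145
Δ = 8!·4!·6!/19! = 1/174594420
Racah Σ t=2..6: t=2:+1/4147200 t=3:−1/207360 t=4:+1/82944 t=5:−1/207360 t=6:+1/4147200 = 1/345600
⇒ 3j(6 7 5; 0 0 0)² = 420/46189, sgn -1
Racah Σ t=7..8: t=7:−1/14515200 t=8:+1/11612160 = 1/58060800
⇒ 3j(6 7 5; -5 5 0)² = 55/58786, sgn -1
4πI² = N·(3j₀)²·(3jₘ)² = 24750/1356277
I = +1·√(0.0182485/4π) = 0.03810733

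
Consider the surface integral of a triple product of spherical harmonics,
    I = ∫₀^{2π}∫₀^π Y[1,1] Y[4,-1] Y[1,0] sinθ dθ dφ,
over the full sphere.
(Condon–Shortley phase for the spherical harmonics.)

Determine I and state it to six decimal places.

l₃=1 ∉ [3,5] — triangle fails ⇒ I = 0

0.000000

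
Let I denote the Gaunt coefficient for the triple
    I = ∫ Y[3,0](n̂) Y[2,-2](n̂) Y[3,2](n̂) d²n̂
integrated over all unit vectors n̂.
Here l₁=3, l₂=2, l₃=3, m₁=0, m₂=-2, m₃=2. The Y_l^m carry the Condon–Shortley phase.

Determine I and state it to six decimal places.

-0.188063

Rules hold: Σm=0, L=8 even, 1≤3≤5.
N = 7·5·7 = 245
Δ = 2!·4!·2!/9! = 1/3780
Racah Σ t=0..2: t=0:+1/24 t=1:−1/4 t=2:+1/24 = -1/6
⇒ 3j(3 2 3; 0 0 0)² = 4/105, sgn +1
Racah Σ t=0..0: t=0:+1/24 = 1/24
⇒ 3j(3 2 3; 0 -2 2)² = 1/21, sgn -1
4πI² = N·(3j₀)²·(3jₘ)² = 4/9
I = -1·√(0.444444/4π) = -0.18806319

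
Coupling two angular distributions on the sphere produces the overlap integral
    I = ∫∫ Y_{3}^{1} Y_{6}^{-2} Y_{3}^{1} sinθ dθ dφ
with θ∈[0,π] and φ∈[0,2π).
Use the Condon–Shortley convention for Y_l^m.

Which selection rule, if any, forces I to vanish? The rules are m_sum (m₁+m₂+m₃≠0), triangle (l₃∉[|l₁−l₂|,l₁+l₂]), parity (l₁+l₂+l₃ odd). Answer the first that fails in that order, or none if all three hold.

azimuthal sum: 1 − 2 + 1 = 0  ✓
3 ≤ 3 ≤ 9 (triangle on l)  ✓
L = 3 + 6 + 3 = 12 (even)  ✓

none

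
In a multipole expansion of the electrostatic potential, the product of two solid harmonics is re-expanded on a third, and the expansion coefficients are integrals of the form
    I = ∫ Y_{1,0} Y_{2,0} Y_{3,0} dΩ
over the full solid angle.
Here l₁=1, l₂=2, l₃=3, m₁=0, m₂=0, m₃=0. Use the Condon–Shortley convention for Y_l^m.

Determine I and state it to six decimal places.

m-sum 0 ✓  L=6 even ✓  1≤3≤3 ✓
Π(2lᵢ+1) = 3×5×7 = 105
triangle coeff Δ(1,2,3) = 1/105
Σ_t [0,0]: t=0:+1/4 = 1/4
(3j)²=3/35 [(1 2 3; 0 0 0)], sign=-1
(m-triple is (0,0,0) — same symbol as above.)
⇒ 4πI² = 27/35
I = (+1)√(27/35/(4π)) = 0.24776670

0.247767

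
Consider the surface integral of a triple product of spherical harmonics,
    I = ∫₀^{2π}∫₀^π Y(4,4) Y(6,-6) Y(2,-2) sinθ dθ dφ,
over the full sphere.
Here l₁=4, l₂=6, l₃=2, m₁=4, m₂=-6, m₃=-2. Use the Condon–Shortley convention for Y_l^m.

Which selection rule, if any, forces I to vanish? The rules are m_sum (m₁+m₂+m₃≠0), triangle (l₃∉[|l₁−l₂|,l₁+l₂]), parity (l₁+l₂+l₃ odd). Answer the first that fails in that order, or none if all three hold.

Σmᵢ = -4  ✗
l₃∈[|l₁−l₂|,l₁+l₂]=[2,10], have l₃=2
Σlᵢ = 12 ⇒ even

m_sum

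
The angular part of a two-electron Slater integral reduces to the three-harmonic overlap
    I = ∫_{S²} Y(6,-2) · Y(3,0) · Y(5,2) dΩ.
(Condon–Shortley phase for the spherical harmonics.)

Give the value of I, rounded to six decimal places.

Rules hold: Σm=0, L=14 even, 3≤5≤9.
N = 13·7·11 = 1001
Δ = 4!·8!·2!/15! = 1/675675
Racah Σ t=1..3: t=1:−1/8640 t=2:+1/2304 t=3:−1/8640 = 7/34560
⇒ 3j(6 3 5; 0 0 0)² = 7/429, sgn -1
Racah Σ t=1..3: t=1:−1/60480 t=2:+1/5760 t=3:−1/8640 = 1/24192
⇒ 3j(6 3 5; -2 0 2)² = 8/3003, sgn -1
4πI² = N·(3j₀)²·(3jₘ)² = 56/1287
I = +1·√(0.043512/4π) = 0.05884368

0.058844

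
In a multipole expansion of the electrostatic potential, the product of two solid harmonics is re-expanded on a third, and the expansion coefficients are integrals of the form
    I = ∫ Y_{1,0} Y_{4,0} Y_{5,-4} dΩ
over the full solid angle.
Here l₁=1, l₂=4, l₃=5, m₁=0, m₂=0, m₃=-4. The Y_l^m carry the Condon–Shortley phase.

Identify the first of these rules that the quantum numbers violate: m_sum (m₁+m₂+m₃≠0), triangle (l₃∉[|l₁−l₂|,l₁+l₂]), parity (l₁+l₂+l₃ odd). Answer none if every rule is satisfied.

m_sum

azimuthal sum: 0 + 0 − 4 = -4  ✗
3 ≤ 5 ≤ 5 (triangle on l)
L = 1 + 4 + 5 = 10 (even)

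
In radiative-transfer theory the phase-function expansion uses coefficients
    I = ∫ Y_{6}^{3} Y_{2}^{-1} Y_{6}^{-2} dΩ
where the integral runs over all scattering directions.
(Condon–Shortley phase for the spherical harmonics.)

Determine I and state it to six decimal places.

-0.140463

Checks pass: Σm=0; 14 even; l₃=6∈[4,8].
(2·6+1)(2·2+1)(2·6+1) = 845
Δ: 2! 10! 2! / 15! → 1/90090
sum: t=0:+1/69120 t=1:−1/14400 t=2:+1/69120 = -7/172800
3j²(6 2 6; 0 0 0) = Δ·Π!·Σ² = 14/715  (sign -1)
sum: t=0:+1/60480 t=1:−1/161280 = 1/96768
3j²(6 2 6; 3 -1 -2) = Δ·Π!·Σ² = 15/1001  (sign +1)
combine: 4πI² = 845·14/715·15/1001 = 30/121
take √, sign -1: I = -0.14046335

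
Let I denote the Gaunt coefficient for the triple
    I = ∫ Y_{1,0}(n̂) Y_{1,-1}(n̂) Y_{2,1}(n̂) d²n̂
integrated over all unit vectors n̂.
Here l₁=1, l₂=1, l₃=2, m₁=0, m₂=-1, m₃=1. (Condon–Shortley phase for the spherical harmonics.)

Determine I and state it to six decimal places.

-0.218510

m-sum 0 ✓  L=4 even ✓  0≤2≤2 ✓
Π(2lᵢ+1) = 3×3×5 = 45
triangle coeff Δ(1,1,2) = 1/30
Σ_t [0,0]: t=0:+1/1 = 1/1
(3j)²=2/15 [(1 1 2; 0 0 0)], sign=+1
Σ_t [0,0]: t=0:+1/2 = 1/2
(3j)²=1/10 [(1 1 2; 0 -1 1)], sign=-1
⇒ 4πI² = 3/5
I = (-1)√(3/5/(4π)) = -0.21850969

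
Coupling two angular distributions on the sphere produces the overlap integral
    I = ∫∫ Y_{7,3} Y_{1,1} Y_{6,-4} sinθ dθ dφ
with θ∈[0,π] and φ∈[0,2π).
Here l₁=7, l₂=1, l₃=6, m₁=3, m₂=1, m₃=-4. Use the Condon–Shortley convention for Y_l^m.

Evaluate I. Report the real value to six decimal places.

-0.085707

m-sum 0 ✓  L=14 even ✓  6≤6≤8 ✓
Π(2lᵢ+1) = 15×3×13 = 585
triangle coeff Δ(7,1,6) = 1/1365
Σ_t [1,1]: t=1:−1/518400 = -1/518400
(3j)²=7/195 [(7 1 6; 0 0 0)], sign=-1
Σ_t [2,2]: t=2:+1/14515200 = 1/14515200
(3j)²=2/455 [(7 1 6; 3 1 -4)], sign=+1
⇒ 4πI² = 6/65
I = (-1)√(6/65/(4π)) = -0.08570655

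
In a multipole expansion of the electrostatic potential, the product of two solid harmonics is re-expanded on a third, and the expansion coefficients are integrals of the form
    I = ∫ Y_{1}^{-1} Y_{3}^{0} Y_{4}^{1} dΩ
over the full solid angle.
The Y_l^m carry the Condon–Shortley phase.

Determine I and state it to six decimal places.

-0.194664

Rules hold: Σm=0, L=8 even, 2≤4≤4.
N = 3·7·9 = 189
Δ = 0!·2!·6!/9! = 1/252
Racah Σ t=0..0: t=0:+1/36 = 1/36
⇒ 3j(1 3 4; 0 0 0)² = 4/63, sgn +1
Racah Σ t=0..0: t=0:+1/72 = 1/72
⇒ 3j(1 3 4; -1 0 1)² = 5/126, sgn -1
4πI² = N·(3j₀)²·(3jₘ)² = 10/21
I = -1·√(0.47619/4π) = -0.19466390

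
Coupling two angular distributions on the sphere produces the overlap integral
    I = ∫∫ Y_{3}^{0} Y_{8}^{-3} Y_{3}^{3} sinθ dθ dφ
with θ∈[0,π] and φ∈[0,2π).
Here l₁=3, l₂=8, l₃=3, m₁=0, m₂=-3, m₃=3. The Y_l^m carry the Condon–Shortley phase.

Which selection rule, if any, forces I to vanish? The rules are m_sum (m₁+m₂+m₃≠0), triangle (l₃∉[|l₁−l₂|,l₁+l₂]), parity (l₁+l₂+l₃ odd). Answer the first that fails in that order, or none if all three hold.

triangle

m₁+m₂+m₃ = 0 − 3 + 3 = 0  ✓
triangle: |3−8|=5 ≤ l₃=3 ≤ 3+8=11  ✗
parity: l₁+l₂+l₃ = 14 is even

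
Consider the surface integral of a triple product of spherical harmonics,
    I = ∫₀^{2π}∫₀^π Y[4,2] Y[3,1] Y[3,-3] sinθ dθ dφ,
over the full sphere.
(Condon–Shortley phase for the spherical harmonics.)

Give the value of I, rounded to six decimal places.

m-sum 0 ✓  L=10 even ✓  1≤3≤7 ✓
Π(2lᵢ+1) = 9×7×7 = 441
triangle coeff Δ(4,3,3) = 1/34650
Σ_t [1,3]: t=1:−1/72 t=2:+1/16 t=3:−1/72 = 5/144
(3j)²=2/77 [(4 3 3; 0 0 0)], sign=-1
Σ_t [2,2]: t=2:+1/192 = 1/192
(3j)²=3/77 [(4 3 3; 2 1 -3)], sign=+1
⇒ 4πI² = 54/121
I = (-1)√(54/121/(4π)) = -0.18845135

-0.188451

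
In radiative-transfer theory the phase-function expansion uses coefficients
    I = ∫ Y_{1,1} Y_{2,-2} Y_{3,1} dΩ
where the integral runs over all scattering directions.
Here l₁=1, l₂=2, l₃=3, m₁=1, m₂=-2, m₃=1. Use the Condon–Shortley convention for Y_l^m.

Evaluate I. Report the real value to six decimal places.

m-sum 0 ✓  L=6 even ✓  1≤3≤3 ✓
Π(2lᵢ+1) = 3×5×7 = 105
triangle coeff Δ(1,2,3) = 1/105
Σ_t [0,0]: t=0:+1/4 = 1/4
(3j)²=3/35 [(1 2 3; 0 0 0)], sign=-1
Σ_t [0,0]: t=0:+1/48 = 1/48
(3j)²=1/105 [(1 2 3; 1 -2 1)], sign=+1
⇒ 4πI² = 3/35
I = (-1)√(3/35/(4π)) = -0.08258890

-0.082589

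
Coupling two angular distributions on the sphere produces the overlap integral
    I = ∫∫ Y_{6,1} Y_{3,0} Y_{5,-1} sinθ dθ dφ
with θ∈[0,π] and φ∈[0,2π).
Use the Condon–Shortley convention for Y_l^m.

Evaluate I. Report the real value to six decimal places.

Checks pass: Σm=0; 14 even; l₃=5∈[3,9].
(2·6+1)(2·3+1)(2·5+1) = 1001
Δ: 4! 8! 2! / 15! → 1/675675
sum: t=1:−1/8640 t=2:+1/2304 t=3:−1/8640 = 7/34560
3j²(6 3 5; 0 0 0) = Δ·Π!·Σ² = 7/429  (sign -1)
sum: t=1:−1/6912 t=2:+1/2880 t=3:−1/17280 = 1/6912
3j²(6 3 5; 1 0 -1) = Δ·Π!·Σ² = 5/429  (sign +1)
combine: 4πI² = 1001·7/429·5/429 = 245/1287
take √, sign -1: I = -0.12308038

-0.123080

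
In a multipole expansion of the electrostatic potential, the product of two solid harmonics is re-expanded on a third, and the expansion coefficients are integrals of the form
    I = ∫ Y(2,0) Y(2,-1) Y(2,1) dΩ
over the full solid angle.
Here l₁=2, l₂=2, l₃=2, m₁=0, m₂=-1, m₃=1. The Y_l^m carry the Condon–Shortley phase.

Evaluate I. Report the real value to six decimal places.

Checks pass: Σm=0; 6 even; l₃=2∈[0,4].
(2·2+1)(2·2+1)(2·2+1) = 125
Δ: 2! 2! 2! / 7! → 1/630
sum: t=0:+1/8 t=1:−1/1 t=2:+1/8 = -3/4
3j²(2 2 2; 0 0 0) = Δ·Π!·Σ² = 2/35  (sign -1)
sum: t=0:+1/4 t=1:−1/2 = -1/4
3j²(2 2 2; 0 -1 1) = Δ·Π!·Σ² = 1/70  (sign +1)
combine: 4πI² = 125·2/35·1/70 = 5/49
take √, sign -1: I = -0.09011188

-0.090112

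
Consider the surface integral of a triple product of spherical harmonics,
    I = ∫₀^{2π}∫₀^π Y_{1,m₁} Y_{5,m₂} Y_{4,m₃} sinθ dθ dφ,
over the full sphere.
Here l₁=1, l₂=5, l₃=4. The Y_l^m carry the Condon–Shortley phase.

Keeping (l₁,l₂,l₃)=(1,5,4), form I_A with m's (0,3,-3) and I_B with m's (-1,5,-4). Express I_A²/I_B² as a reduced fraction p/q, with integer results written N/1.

l's match ⇒ only the (l;m) 3-j factors differ between A and B.
A: triangle coeff Δ(1,5,4) = 1/495; Σ_t [1,1]: t=1:−1/5040 = -1/5040; (3j)²=16/495 [(1 5 4; 0 3 -3)], sign=+1
B: triangle coeff Δ(1,5,4) = 1/495; Σ_t [2,2]: t=2:+1/80640 = 1/80640; (3j)²=1/11 [(1 5 4; -1 5 -4)], sign=+1
I_A²/I_B² = (16/495)/(1/11) = 16/45

16/45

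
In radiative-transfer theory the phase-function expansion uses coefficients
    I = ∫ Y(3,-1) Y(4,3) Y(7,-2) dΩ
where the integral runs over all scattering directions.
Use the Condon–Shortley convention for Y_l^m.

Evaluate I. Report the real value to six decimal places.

0.090400

Checks pass: Σm=0; 14 even; l₃=7∈[1,7].
(2·3+1)(2·4+1)(2·7+1) = 945
Δ: 0! 6! 8! / 15! → 1/45045
sum: t=0:+1/20736 = 1/20736
3j²(3 4 7; 0 0 0) = Δ·Π!·Σ² = 35/1287  (sign -1)
sum: t=0:+1/241920 = 1/241920
3j²(3 4 7; -1 3 -2) = Δ·Π!·Σ² = 4/1001  (sign -1)
combine: 4πI² = 945·35/1287·4/1001 = 2100/20449
take √, sign +1: I = 0.09040005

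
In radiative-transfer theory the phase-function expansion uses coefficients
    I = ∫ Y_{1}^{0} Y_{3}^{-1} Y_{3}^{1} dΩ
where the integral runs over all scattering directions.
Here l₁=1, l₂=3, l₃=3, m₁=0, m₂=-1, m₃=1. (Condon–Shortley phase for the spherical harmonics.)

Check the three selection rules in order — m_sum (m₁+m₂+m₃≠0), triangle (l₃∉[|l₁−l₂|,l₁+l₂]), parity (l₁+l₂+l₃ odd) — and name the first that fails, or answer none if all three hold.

Σmᵢ = 0  ✓
l₃∈[|l₁−l₂|,l₁+l₂]=[2,4], have l₃=3  ✓
Σlᵢ = 7 ⇒ odd  ✗

parity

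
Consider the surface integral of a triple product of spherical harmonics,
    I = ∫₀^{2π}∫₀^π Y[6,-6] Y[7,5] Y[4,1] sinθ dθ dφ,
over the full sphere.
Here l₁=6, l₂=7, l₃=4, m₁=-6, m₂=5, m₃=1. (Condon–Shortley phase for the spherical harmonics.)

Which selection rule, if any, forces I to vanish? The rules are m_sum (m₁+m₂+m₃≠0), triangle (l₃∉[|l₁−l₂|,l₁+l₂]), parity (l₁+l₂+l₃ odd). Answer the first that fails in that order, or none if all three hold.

parity

azimuthal sum: -6 + 5 + 1 = 0  ✓
1 ≤ 4 ≤ 13 (triangle on l)  ✓
L = 6 + 7 + 4 = 17 (odd)  ✗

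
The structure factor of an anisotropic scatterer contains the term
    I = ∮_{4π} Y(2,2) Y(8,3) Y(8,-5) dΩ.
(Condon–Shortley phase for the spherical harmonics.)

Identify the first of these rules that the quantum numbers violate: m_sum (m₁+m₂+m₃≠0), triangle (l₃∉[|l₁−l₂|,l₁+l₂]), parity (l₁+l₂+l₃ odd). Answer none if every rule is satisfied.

none

Σmᵢ = 0  ✓
l₃∈[|l₁−l₂|,l₁+l₂]=[6,10], have l₃=8  ✓
Σlᵢ = 18 ⇒ even  ✓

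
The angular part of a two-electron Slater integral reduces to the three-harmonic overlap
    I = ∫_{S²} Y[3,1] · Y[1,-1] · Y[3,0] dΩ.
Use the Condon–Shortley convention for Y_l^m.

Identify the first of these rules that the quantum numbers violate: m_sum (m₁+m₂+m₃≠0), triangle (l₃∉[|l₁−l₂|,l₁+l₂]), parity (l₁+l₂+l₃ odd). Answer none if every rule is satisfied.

azimuthal sum: 1 − 1 + 0 = 0  ✓
2 ≤ 3 ≤ 4 (triangle on l)  ✓
L = 3 + 1 + 3 = 7 (odd)  ✗

parity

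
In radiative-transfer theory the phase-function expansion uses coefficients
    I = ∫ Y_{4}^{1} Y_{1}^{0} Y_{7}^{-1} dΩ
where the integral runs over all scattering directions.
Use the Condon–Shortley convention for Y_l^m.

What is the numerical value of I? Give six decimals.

0.000000

triangle: need 3≤l₃≤5, have 7; I=0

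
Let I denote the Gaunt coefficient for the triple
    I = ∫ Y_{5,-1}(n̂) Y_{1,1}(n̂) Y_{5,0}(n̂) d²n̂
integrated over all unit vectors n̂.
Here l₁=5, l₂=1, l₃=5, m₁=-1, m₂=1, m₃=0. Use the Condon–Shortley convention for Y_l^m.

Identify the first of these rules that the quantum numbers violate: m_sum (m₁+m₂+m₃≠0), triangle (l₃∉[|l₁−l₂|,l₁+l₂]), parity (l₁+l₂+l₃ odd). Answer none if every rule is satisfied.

parity

m₁+m₂+m₃ = -1 + 1 + 0 = 0  ✓
triangle: |5−1|=4 ≤ l₃=5 ≤ 5+1=6  ✓
parity: l₁+l₂+l₃ = 11 is odd  ✗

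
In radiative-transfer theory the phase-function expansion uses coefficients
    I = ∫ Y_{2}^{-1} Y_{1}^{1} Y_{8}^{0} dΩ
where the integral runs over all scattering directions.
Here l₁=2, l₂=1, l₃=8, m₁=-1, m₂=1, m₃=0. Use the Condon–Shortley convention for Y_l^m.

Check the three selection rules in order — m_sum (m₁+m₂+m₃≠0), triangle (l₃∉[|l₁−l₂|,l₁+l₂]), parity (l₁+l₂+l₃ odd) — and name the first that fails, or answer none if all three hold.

triangle

azimuthal sum: -1 + 1 + 0 = 0  ✓
1 ≤ 8 ≤ 3 (triangle on l)  ✗
L = 2 + 1 + 8 = 11 (odd)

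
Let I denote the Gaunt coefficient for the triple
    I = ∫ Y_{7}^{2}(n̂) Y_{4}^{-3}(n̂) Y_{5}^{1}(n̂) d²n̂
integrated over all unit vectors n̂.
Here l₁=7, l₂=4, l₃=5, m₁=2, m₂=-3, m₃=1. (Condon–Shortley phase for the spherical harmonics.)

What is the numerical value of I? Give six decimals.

-0.162315

Checks pass: Σm=0; 16 even; l₃=5∈[3,11].
(2·7+1)(2·4+1)(2·5+1) = 1485
Δ: 6! 8! 2! / 17! → 1/6126120
sum: t=2:+1/69120 t=3:−1/20736 t=4:+1/69120 = -1/51840
3j²(7 4 5; 0 0 0) = Δ·Π!·Σ² = 280/21879  (sign +1)
sum: t=0:+1/518400 t=1:−1/138240 = -11/2073600
3j²(7 4 5; 2 -3 1) = Δ·Π!·Σ² = 77/4420  (sign -1)
combine: 4πI² = 1485·280/21879·77/4420 = 16170/48841
take √, sign -1: I = -0.16231468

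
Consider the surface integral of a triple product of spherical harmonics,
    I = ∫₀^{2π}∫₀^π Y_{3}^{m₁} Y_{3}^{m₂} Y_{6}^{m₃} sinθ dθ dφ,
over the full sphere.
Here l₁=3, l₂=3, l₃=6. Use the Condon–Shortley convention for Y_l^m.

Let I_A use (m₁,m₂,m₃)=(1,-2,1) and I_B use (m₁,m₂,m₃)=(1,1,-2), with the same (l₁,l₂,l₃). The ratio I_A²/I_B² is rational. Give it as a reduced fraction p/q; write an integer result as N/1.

Same 3,3,6: normalisation and zero-m 3j drop out of the ratio.
A: Δ: 0! 6! 6! / 13! → 1/12012; sum: t=0:+1/5760 = 1/5760; 3j²(3 3 6; 1 -2 1) = Δ·Π!·Σ² = 5/572  (sign -1)
B: Δ: 0! 6! 6! / 13! → 1/12012; sum: t=0:+1/2304 = 1/2304; 3j²(3 3 6; 1 1 -2) = Δ·Π!·Σ² = 5/143  (sign +1)
I_A²/I_B² = (5/572)/(5/143) = 1/4

1/4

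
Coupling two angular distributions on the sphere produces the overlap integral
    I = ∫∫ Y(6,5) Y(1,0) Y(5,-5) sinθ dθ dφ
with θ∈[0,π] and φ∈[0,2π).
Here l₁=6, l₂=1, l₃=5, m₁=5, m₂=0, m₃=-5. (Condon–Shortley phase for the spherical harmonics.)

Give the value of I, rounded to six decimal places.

m-sum 0 ✓  L=12 even ✓  5≤5≤7 ✓
Π(2lᵢ+1) = 13×3×11 = 429
triangle coeff Δ(6,1,5) = 1/858
Σ_t [1,1]: t=1:−1/14400 = -1/14400
(3j)²=6/143 [(6 1 5; 0 0 0)], sign=+1
Σ_t [1,1]: t=1:−1/3628800 = -1/3628800
(3j)²=1/78 [(6 1 5; 5 0 -5)], sign=-1
⇒ 4πI² = 3/13
I = (-1)√(3/13/(4π)) = -0.13551395

-0.135514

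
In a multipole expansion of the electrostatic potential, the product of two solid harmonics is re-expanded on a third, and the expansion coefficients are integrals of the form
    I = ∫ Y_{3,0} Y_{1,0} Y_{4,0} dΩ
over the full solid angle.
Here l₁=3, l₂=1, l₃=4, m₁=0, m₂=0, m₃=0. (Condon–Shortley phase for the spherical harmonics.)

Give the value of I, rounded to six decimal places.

Checks pass: Σm=0; 8 even; l₃=4∈[2,4].
(2·3+1)(2·1+1)(2·4+1) = 189
Δ: 0! 6! 2! / 9! → 1/252
sum: t=0:+1/36 = 1/36
3j²(3 1 4; 0 0 0) = Δ·Π!·Σ² = 4/63  (sign +1)
(m-triple is (0,0,0) — same symbol as above.)
combine: 4πI² = 189·4/63·4/63 = 16/21
take √, sign +1: I = 0.24623252

0.246233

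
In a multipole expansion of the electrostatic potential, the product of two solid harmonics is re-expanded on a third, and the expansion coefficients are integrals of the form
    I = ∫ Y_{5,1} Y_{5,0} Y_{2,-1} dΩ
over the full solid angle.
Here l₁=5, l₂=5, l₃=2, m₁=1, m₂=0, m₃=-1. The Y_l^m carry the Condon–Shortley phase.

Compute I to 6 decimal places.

-0.036166

Checks pass: Σm=0; 12 even; l₃=2∈[0,10].
(2·5+1)(2·5+1)(2·2+1) = 605
Δ: 8! 2! 2! / 13! → 1/38610
sum: t=3:−1/2880 t=4:+1/576 t=5:−1/2880 = 1/960
3j²(5 5 2; 0 0 0) = Δ·Π!·Σ² = 10/429  (sign +1)
sum: t=3:−1/1440 t=4:+1/1152 = 1/5760
3j²(5 5 2; 1 0 -1) = Δ·Π!·Σ² = 1/858  (sign -1)
combine: 4πI² = 605·10/429·1/858 = 25/1521
take √, sign -1: I = -0.03616600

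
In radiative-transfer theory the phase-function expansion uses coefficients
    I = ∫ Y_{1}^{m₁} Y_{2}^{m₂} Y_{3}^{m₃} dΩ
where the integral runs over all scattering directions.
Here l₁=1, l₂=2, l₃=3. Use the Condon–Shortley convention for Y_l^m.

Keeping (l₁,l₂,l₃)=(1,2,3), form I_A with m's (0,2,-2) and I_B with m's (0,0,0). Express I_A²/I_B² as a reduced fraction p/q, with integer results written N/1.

5/9

Same 1,2,3: normalisation and zero-m 3j drop out of the ratio.
A: Δ: 0! 2! 4! / 7! → 1/105; sum: t=0:+1/24 = 1/24; 3j²(1 2 3; 0 2 -2) = Δ·Π!·Σ² = 1/21  (sign -1)
B: Δ: 0! 2! 4! / 7! → 1/105; sum: t=0:+1/4 = 1/4; 3j²(1 2 3; 0 0 0) = Δ·Π!·Σ² = 3/35  (sign -1)
I_A²/I_B² = (1/21)/(3/35) = 5/9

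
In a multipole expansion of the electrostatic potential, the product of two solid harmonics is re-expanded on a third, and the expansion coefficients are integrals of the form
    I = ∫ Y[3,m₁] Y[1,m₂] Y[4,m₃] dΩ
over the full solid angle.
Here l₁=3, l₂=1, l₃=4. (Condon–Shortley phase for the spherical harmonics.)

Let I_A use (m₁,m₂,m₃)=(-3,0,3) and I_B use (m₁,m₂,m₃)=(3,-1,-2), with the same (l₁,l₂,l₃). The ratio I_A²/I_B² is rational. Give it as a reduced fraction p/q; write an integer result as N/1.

7/1

Same 3,1,4: normalisation and zero-m 3j drop out of the ratio.
A: Δ: 0! 6! 2! / 9! → 1/252; sum: t=0:+1/720 = 1/720; 3j²(3 1 4; -3 0 3) = Δ·Π!·Σ² = 1/36  (sign -1)
B: Δ: 0! 6! 2! / 9! → 1/252; sum: t=0:+1/1440 = 1/1440; 3j²(3 1 4; 3 -1 -2) = Δ·Π!·Σ² = 1/252  (sign +1)
I_A²/I_B² = (1/36)/(1/252) = 7/1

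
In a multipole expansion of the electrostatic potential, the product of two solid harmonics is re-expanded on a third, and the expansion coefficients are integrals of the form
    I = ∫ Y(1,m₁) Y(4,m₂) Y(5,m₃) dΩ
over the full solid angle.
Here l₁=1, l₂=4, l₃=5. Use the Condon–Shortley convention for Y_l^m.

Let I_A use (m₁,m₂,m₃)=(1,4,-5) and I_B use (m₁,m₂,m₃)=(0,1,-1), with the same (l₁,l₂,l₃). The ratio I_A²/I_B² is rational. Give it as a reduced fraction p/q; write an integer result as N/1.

15/8

l's match ⇒ only the (l;m) 3-j factors differ between A and B.
A: triangle coeff Δ(1,4,5) = 1/495; Σ_t [0,0]: t=0:+1/80640 = 1/80640; (3j)²=1/11 [(1 4 5; 1 4 -5)], sign=+1
B: triangle coeff Δ(1,4,5) = 1/495; Σ_t [0,0]: t=0:+1/720 = 1/720; (3j)²=8/165 [(1 4 5; 0 1 -1)], sign=+1
I_A²/I_B² = (1/11)/(8/165) = 15/8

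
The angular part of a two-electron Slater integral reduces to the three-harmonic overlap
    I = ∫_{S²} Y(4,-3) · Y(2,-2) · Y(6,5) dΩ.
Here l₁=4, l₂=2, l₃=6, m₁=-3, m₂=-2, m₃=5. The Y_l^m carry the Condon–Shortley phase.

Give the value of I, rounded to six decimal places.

-0.288917

m-sum 0 ✓  L=12 even ✓  2≤6≤6 ✓
Π(2lᵢ+1) = 9×5×13 = 585
triangle coeff Δ(4,2,6) = 1/6435
Σ_t [0,0]: t=0:+1/2304 = 1/2304
(3j)²=5/143 [(4 2 6; 0 0 0)], sign=+1
Σ_t [0,0]: t=0:+1/120960 = 1/120960
(3j)²=2/39 [(4 2 6; -3 -2 5)], sign=-1
⇒ 4πI² = 150/143
I = (-1)√(150/143/(4π)) = -0.28891672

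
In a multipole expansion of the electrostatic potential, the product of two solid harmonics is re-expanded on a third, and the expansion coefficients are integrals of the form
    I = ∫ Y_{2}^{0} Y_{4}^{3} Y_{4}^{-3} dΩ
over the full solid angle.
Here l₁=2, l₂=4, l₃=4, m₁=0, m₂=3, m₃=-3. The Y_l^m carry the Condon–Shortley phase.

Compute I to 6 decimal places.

Checks pass: Σm=0; 10 even; l₃=4∈[2,6].
(2·2+1)(2·4+1)(2·4+1) = 405
Δ: 2! 2! 6! / 11! → 1/13860
sum: t=0:+1/192 t=1:−1/36 t=2:+1/192 = -5/288
3j²(2 4 4; 0 0 0) = Δ·Π!·Σ² = 20/693  (sign -1)
sum: t=1:−1/720 t=2:+1/480 = 1/1440
3j²(2 4 4; 0 3 -3) = Δ·Π!·Σ² = 7/1980  (sign -1)
combine: 4πI² = 405·20/693·7/1980 = 5/121
take √, sign +1: I = 0.05734392

0.057344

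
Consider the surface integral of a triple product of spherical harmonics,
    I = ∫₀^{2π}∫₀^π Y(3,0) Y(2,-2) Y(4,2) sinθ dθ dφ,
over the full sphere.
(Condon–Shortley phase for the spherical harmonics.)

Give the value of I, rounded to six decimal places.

0.000000

l₁+l₂+l₃=9 is odd: 3j(l;000)=0 ⇒ I=0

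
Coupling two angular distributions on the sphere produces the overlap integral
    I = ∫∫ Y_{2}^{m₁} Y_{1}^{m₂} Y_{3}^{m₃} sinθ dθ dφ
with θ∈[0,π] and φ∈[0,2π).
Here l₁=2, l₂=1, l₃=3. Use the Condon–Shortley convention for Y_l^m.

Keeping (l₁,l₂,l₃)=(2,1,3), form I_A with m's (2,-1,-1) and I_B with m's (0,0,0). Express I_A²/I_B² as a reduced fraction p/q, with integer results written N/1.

1/9

l's match ⇒ only the (l;m) 3-j factors differ between A and B.
A: triangle coeff Δ(2,1,3) = 1/105; Σ_t [0,0]: t=0:+1/48 = 1/48; (3j)²=1/105 [(2 1 3; 2 -1 -1)], sign=+1
B: triangle coeff Δ(2,1,3) = 1/105; Σ_t [0,0]: t=0:+1/4 = 1/4; (3j)²=3/35 [(2 1 3; 0 0 0)], sign=-1
I_A²/I_B² = (1/105)/(3/35) = 1/9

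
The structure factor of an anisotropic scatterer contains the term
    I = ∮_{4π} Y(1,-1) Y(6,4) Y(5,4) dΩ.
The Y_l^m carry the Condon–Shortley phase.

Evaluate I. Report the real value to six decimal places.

-1 + 4 + 4 = 7 ≠ 0: azimuthal integral kills it; I = 0

0.000000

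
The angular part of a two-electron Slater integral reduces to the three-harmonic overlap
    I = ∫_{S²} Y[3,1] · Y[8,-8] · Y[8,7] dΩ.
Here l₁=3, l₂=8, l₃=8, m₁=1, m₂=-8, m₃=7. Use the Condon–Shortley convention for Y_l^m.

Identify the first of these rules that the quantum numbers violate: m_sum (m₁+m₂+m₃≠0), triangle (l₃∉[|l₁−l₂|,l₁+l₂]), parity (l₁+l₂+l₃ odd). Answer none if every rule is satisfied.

parity

azimuthal sum: 1 − 8 + 7 = 0  ✓
5 ≤ 8 ≤ 11 (triangle on l)  ✓
L = 3 + 8 + 8 = 19 (odd)  ✗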